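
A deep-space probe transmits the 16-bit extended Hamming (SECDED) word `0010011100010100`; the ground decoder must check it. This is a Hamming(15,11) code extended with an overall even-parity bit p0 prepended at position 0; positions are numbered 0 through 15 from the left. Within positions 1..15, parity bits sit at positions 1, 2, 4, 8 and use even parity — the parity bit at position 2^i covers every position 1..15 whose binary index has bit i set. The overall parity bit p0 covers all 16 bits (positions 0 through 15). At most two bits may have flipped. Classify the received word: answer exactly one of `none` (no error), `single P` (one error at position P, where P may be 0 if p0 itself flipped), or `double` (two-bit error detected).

s1: b1⊕b3⊕b5⊕b7⊕b9⊕b11⊕b13⊕b15 = 0⊕0⊕1⊕1⊕0⊕1⊕1⊕0 = 0
s2: b2⊕b3⊕b6⊕b7⊕b10⊕b11⊕b14⊕b15 = 1⊕0⊕1⊕1⊕0⊕1⊕0⊕0 = 0
s4: b4⊕b5⊕b6⊕b7⊕b12⊕b13⊕b14⊕b15 = 0⊕1⊕1⊕1⊕0⊕1⊕0⊕0 = 0
s8: b8⊕b9⊕b10⊕b11⊕b12⊕b13⊕b14⊕b15 = 0⊕0⊕0⊕1⊕0⊕1⊕0⊕0 = 0
Syndrome (s8...s1) = 0000 → position 0 (no error).
Overall parity (XOR of all 16 bits, including p0): 0⊕0⊕1⊕0⊕0⊕1⊕1⊕1⊕0⊕0⊕0⊕1⊕0⊕1⊕0⊕0 = 0
Overall=0, syndrome position=0 → no error.

none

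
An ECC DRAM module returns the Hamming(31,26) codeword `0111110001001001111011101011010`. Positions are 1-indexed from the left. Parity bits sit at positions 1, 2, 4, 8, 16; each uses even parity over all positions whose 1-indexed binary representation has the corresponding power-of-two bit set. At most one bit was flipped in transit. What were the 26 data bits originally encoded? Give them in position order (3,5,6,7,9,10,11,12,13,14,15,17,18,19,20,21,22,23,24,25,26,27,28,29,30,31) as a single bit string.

s1: b1⊕b3⊕b5⊕b7⊕b9⊕b11⊕b13⊕b15⊕b17⊕b19⊕b21⊕b23⊕b25⊕b27⊕b29⊕b31 = 0⊕1⊕1⊕0⊕0⊕0⊕1⊕0⊕1⊕1⊕1⊕1⊕1⊕1⊕0⊕0 = 1
s2: b2⊕b3⊕b6⊕b7⊕b10⊕b11⊕b14⊕b15⊕b18⊕b19⊕b22⊕b23⊕b26⊕b27⊕b30⊕b31 = 1⊕1⊕1⊕0⊕1⊕0⊕0⊕0⊕1⊕1⊕1⊕1⊕0⊕1⊕1⊕0 = 0
s4: b4⊕b5⊕b6⊕b7⊕b12⊕b13⊕b14⊕b15⊕b20⊕b21⊕b22⊕b23⊕b28⊕b29⊕b30⊕b31 = 1⊕1⊕1⊕0⊕0⊕1⊕0⊕0⊕0⊕1⊕1⊕1⊕1⊕0⊕1⊕0 = 1
s8: b8⊕b9⊕b10⊕b11⊕b12⊕b13⊕b14⊕b15⊕b24⊕b25⊕b26⊕b27⊕b28⊕b29⊕b30⊕b31 = 0⊕0⊕1⊕0⊕0⊕1⊕0⊕0⊕0⊕1⊕0⊕1⊕1⊕0⊕1⊕0 = 0
s16: b16⊕b17⊕b18⊕b19⊕b20⊕b21⊕b22⊕b23⊕b24⊕b25⊕b26⊕b27⊕b28⊕b29⊕b30⊕b31 = 1⊕1⊕1⊕1⊕0⊕1⊕1⊕1⊕0⊕1⊕0⊕1⊕1⊕0⊕1⊕0 = 1
Syndrome (s16...s1) = 10101 → position 21.
Flip bit 21: corrected codeword = 0111110001001001111001101011010
Data bits at positions 3,5,6,7,9,10,11,12,13,14,15,17,18,19,20,21,22,23,24,25,26,27,28,29,30,31: 11100100100111001101011010

11100100100111001101011010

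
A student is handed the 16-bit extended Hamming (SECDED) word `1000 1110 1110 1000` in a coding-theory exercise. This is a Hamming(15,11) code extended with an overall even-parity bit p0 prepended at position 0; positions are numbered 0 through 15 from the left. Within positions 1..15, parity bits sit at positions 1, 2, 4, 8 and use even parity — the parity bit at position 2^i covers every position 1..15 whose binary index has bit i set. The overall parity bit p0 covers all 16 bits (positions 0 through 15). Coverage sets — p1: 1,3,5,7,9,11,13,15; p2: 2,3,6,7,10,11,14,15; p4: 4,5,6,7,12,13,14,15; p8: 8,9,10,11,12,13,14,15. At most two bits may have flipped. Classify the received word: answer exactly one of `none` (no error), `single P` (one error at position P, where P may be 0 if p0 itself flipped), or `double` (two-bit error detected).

none

s1: b1⊕b3⊕b5⊕b7⊕b9⊕b11⊕b13⊕b15 = 0⊕0⊕1⊕0⊕1⊕0⊕0⊕0 = 0
s2: b2⊕b3⊕b6⊕b7⊕b10⊕b11⊕b14⊕b15 = 0⊕0⊕1⊕0⊕1⊕0⊕0⊕0 = 0
s4: b4⊕b5⊕b6⊕b7⊕b12⊕b13⊕b14⊕b15 = 1⊕1⊕1⊕0⊕1⊕0⊕0⊕0 = 0
s8: b8⊕b9⊕b10⊕b11⊕b12⊕b13⊕b14⊕b15 = 1⊕1⊕1⊕0⊕1⊕0⊕0⊕0 = 0
Syndrome (s8...s1) = 0000 → position 0 (no error).
Overall parity (XOR of all 16 bits, including p0): 1⊕0⊕0⊕0⊕1⊕1⊕1⊕0⊕1⊕1⊕1⊕0⊕1⊕0⊕0⊕0 = 0
Overall=0, syndrome position=0 → no error.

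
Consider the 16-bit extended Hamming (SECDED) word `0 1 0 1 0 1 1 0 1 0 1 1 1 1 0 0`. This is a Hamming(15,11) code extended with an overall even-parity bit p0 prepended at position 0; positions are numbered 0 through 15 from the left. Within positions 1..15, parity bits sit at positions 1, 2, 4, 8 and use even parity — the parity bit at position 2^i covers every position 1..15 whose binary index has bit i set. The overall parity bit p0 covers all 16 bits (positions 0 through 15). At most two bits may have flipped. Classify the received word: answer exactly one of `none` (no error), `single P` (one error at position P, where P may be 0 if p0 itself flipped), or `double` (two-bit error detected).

s1: b1⊕b3⊕b5⊕b7⊕b9⊕b11⊕b13⊕b15 = 1⊕1⊕1⊕0⊕0⊕1⊕1⊕0 = 1
s2: b2⊕b3⊕b6⊕b7⊕b10⊕b11⊕b14⊕b15 = 0⊕1⊕1⊕0⊕1⊕1⊕0⊕0 = 0
s4: b4⊕b5⊕b6⊕b7⊕b12⊕b13⊕b14⊕b15 = 0⊕1⊕1⊕0⊕1⊕1⊕0⊕0 = 0
s8: b8⊕b9⊕b10⊕b11⊕b12⊕b13⊕b14⊕b15 = 1⊕0⊕1⊕1⊕1⊕1⊕0⊕0 = 1
Syndrome (s8...s1) = 1001 → position 9.
Overall parity (XOR of all 16 bits, including p0): 0⊕1⊕0⊕1⊕0⊕1⊕1⊕0⊕1⊕0⊕1⊕1⊕1⊕1⊕0⊕0 = 1
Overall=1, syndrome position=9 → single-bit error at position 9.

single 9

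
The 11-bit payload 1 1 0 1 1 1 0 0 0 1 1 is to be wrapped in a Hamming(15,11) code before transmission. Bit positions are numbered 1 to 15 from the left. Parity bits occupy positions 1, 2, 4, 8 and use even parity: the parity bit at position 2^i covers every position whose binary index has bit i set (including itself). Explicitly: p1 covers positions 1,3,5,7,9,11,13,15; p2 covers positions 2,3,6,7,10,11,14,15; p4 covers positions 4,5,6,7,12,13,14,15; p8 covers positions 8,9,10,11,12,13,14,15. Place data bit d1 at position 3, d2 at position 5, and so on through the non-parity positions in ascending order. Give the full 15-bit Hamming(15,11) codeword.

Place data bits at non-power-of-two positions: b3=1, b5=1, b6=0, b7=1, b9=1, b10=1, b11=0, b12=0, b13=0, b14=1, b15=1.
p1 = XOR of data positions {3,5,7,9,11,13,15} = 1⊕1⊕1⊕1⊕0⊕0⊕1 = 1
p2 = XOR of data positions {3,6,7,10,11,14,15} = 1⊕0⊕1⊕1⊕0⊕1⊕1 = 1
p4 = XOR of data positions {5,6,7,12,13,14,15} = 1⊕0⊕1⊕0⊕0⊕1⊕1 = 0
p8 = XOR of data positions {9,10,11,12,13,14,15} = 1⊕1⊕0⊕0⊕0⊕1⊕1 = 0
Codeword b1..b15 = 111010101100011

111010101100011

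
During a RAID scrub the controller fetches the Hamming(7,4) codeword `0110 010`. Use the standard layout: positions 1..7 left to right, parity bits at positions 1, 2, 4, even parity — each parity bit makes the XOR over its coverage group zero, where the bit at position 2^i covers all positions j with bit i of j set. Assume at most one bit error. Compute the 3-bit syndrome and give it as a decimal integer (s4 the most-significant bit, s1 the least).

7

s1: b1⊕b3⊕b5⊕b7 = 0⊕1⊕0⊕0 = 1
s2: b2⊕b3⊕b6⊕b7 = 1⊕1⊕1⊕0 = 1
s4: b4⊕b5⊕b6⊕b7 = 0⊕0⊕1⊕0 = 1
Syndrome (s4...s1) = 111 → position 7.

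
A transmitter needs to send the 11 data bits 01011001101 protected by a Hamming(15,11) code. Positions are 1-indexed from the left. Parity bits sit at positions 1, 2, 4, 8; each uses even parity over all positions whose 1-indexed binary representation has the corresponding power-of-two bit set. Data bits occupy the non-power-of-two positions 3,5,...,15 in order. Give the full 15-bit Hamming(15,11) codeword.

Place data bits at non-power-of-two positions: b3=0, b5=1, b6=0, b7=1, b9=1, b10=0, b11=0, b12=1, b13=1, b14=0, b15=1.
p1 = XOR of data positions {3,5,7,9,11,13,15} = 0⊕1⊕1⊕1⊕0⊕1⊕1 = 1
p2 = XOR of data positions {3,6,7,10,11,14,15} = 0⊕0⊕1⊕0⊕0⊕0⊕1 = 0
p4 = XOR of data positions {5,6,7,12,13,14,15} = 1⊕0⊕1⊕1⊕1⊕0⊕1 = 1
p8 = XOR of data positions {9,10,11,12,13,14,15} = 1⊕0⊕0⊕1⊕1⊕0⊕1 = 0
Codeword b1..b15 = 100110101001101

100110101001101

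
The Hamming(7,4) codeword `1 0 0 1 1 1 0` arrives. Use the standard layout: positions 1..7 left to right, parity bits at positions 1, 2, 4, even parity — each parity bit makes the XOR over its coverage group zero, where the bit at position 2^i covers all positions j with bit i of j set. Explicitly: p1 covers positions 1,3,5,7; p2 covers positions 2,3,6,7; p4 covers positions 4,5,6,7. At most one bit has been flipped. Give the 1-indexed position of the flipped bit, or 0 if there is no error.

s1: b1⊕b3⊕b5⊕b7 = 1⊕0⊕1⊕0 = 0
s2: b2⊕b3⊕b6⊕b7 = 0⊕0⊕1⊕0 = 1
s4: b4⊕b5⊕b6⊕b7 = 1⊕1⊕1⊕0 = 1
Syndrome (s4...s1) = 110 → position 6.

6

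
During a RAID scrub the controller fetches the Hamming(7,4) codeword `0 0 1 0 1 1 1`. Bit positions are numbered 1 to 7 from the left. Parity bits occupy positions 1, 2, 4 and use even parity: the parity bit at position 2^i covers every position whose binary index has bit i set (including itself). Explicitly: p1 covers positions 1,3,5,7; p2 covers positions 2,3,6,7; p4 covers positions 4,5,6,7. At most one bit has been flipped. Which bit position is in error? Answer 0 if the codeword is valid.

7

s1: b1⊕b3⊕b5⊕b7 = 0⊕1⊕1⊕1 = 1
s2: b2⊕b3⊕b6⊕b7 = 0⊕1⊕1⊕1 = 1
s4: b4⊕b5⊕b6⊕b7 = 0⊕1⊕1⊕1 = 1
Syndrome (s4...s1) = 111 → position 7.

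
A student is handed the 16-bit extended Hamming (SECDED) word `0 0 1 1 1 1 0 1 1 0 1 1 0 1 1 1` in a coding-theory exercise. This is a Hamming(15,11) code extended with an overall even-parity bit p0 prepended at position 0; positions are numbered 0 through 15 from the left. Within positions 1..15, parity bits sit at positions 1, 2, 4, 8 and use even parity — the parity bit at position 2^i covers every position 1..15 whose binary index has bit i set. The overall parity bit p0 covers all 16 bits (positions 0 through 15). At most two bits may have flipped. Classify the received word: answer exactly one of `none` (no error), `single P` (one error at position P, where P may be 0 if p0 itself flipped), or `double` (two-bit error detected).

single 2

s1: b1⊕b3⊕b5⊕b7⊕b9⊕b11⊕b13⊕b15 = 0⊕1⊕1⊕1⊕0⊕1⊕1⊕1 = 0
s2: b2⊕b3⊕b6⊕b7⊕b10⊕b11⊕b14⊕b15 = 1⊕1⊕0⊕1⊕1⊕1⊕1⊕1 = 1
s4: b4⊕b5⊕b6⊕b7⊕b12⊕b13⊕b14⊕b15 = 1⊕1⊕0⊕1⊕0⊕1⊕1⊕1 = 0
s8: b8⊕b9⊕b10⊕b11⊕b12⊕b13⊕b14⊕b15 = 1⊕0⊕1⊕1⊕0⊕1⊕1⊕1 = 0
Syndrome (s8...s1) = 0010 → position 2.
Overall parity (XOR of all 16 bits, including p0): 0⊕0⊕1⊕1⊕1⊕1⊕0⊕1⊕1⊕0⊕1⊕1⊕0⊕1⊕1⊕1 = 1
Overall=1, syndrome position=2 → single-bit error at position 2.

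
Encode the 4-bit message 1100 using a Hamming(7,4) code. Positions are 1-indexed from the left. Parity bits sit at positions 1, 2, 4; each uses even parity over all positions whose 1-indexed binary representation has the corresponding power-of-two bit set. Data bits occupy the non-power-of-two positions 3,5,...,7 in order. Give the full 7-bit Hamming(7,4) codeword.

0111100

Place data bits at non-power-of-two positions: b3=1, b5=1, b6=0, b7=0.
p1 = XOR of data positions {3,5,7} = 1⊕1⊕0 = 0
p2 = XOR of data positions {3,6,7} = 1⊕0⊕0 = 1
p4 = XOR of data positions {5,6,7} = 1⊕0⊕0 = 1
Codeword b1..b7 = 0111100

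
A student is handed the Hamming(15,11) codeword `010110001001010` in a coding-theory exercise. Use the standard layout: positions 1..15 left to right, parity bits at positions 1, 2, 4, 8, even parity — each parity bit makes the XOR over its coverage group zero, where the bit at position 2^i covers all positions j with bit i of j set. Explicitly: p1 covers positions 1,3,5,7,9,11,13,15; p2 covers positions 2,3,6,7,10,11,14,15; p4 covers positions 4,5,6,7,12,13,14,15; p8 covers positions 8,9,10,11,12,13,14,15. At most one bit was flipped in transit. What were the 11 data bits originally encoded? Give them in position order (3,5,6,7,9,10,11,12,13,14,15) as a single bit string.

01001001010

s1: b1⊕b3⊕b5⊕b7⊕b9⊕b11⊕b13⊕b15 = 0⊕0⊕1⊕0⊕1⊕0⊕0⊕0 = 0
s2: b2⊕b3⊕b6⊕b7⊕b10⊕b11⊕b14⊕b15 = 1⊕0⊕0⊕0⊕0⊕0⊕1⊕0 = 0
s4: b4⊕b5⊕b6⊕b7⊕b12⊕b13⊕b14⊕b15 = 1⊕1⊕0⊕0⊕1⊕0⊕1⊕0 = 0
s8: b8⊕b9⊕b10⊕b11⊕b12⊕b13⊕b14⊕b15 = 0⊕1⊕0⊕0⊕1⊕0⊕1⊕0 = 1
Syndrome (s8...s1) = 1000 → position 8.
Flip bit 8: corrected codeword = 010110011001010
Data bits at positions 3,5,6,7,9,10,11,12,13,14,15: 01001001010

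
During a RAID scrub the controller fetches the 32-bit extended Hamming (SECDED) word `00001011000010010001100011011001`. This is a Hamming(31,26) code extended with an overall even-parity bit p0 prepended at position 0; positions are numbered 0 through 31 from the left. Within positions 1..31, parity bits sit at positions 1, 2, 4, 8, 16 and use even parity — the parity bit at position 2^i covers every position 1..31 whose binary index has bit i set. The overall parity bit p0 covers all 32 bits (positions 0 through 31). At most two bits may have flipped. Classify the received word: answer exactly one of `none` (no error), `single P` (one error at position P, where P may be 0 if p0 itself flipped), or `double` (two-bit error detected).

s1: b1⊕b3⊕b5⊕b7⊕b9⊕b11⊕b13⊕b15⊕b17⊕b19⊕b21⊕b23⊕b25⊕b27⊕b29⊕b31 = 0⊕0⊕0⊕1⊕0⊕0⊕0⊕1⊕0⊕1⊕0⊕0⊕1⊕1⊕0⊕1 = 0
s2: b2⊕b3⊕b6⊕b7⊕b10⊕b11⊕b14⊕b15⊕b18⊕b19⊕b22⊕b23⊕b26⊕b27⊕b30⊕b31 = 0⊕0⊕1⊕1⊕0⊕0⊕0⊕1⊕0⊕1⊕0⊕0⊕0⊕1⊕0⊕1 = 0
s4: b4⊕b5⊕b6⊕b7⊕b12⊕b13⊕b14⊕b15⊕b20⊕b21⊕b22⊕b23⊕b28⊕b29⊕b30⊕b31 = 1⊕0⊕1⊕1⊕1⊕0⊕0⊕1⊕1⊕0⊕0⊕0⊕1⊕0⊕0⊕1 = 0
s8: b8⊕b9⊕b10⊕b11⊕b12⊕b13⊕b14⊕b15⊕b24⊕b25⊕b26⊕b27⊕b28⊕b29⊕b30⊕b31 = 0⊕0⊕0⊕0⊕1⊕0⊕0⊕1⊕1⊕1⊕0⊕1⊕1⊕0⊕0⊕1 = 1
s16: b16⊕b17⊕b18⊕b19⊕b20⊕b21⊕b22⊕b23⊕b24⊕b25⊕b26⊕b27⊕b28⊕b29⊕b30⊕b31 = 0⊕0⊕0⊕1⊕1⊕0⊕0⊕0⊕1⊕1⊕0⊕1⊕1⊕0⊕0⊕1 = 1
Syndrome (s16...s1) = 11000 → position 24.
Overall parity (XOR of all 32 bits, including p0): 0⊕0⊕0⊕0⊕1⊕0⊕1⊕1⊕0⊕0⊕0⊕0⊕1⊕0⊕0⊕1⊕0⊕0⊕0⊕1⊕1⊕0⊕0⊕0⊕1⊕1⊕0⊕1⊕1⊕0⊕0⊕1 = 0
Overall=0, syndrome position=24 → double-bit error detected (uncorrectable).

double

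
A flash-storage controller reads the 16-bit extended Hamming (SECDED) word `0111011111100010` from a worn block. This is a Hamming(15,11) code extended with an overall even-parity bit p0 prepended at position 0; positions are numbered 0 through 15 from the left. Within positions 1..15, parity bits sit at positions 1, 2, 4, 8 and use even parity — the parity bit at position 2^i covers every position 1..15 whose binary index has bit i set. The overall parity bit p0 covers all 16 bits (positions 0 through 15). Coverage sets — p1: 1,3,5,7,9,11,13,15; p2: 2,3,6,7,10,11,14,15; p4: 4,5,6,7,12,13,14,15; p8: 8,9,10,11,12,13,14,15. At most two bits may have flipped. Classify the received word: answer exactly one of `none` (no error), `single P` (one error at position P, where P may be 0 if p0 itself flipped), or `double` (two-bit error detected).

double

s1: b1⊕b3⊕b5⊕b7⊕b9⊕b11⊕b13⊕b15 = 1⊕1⊕1⊕1⊕1⊕0⊕0⊕0 = 1
s2: b2⊕b3⊕b6⊕b7⊕b10⊕b11⊕b14⊕b15 = 1⊕1⊕1⊕1⊕1⊕0⊕1⊕0 = 0
s4: b4⊕b5⊕b6⊕b7⊕b12⊕b13⊕b14⊕b15 = 0⊕1⊕1⊕1⊕0⊕0⊕1⊕0 = 0
s8: b8⊕b9⊕b10⊕b11⊕b12⊕b13⊕b14⊕b15 = 1⊕1⊕1⊕0⊕0⊕0⊕1⊕0 = 0
Syndrome (s8...s1) = 0001 → position 1.
Overall parity (XOR of all 16 bits, including p0): 0⊕1⊕1⊕1⊕0⊕1⊕1⊕1⊕1⊕1⊕1⊕0⊕0⊕0⊕1⊕0 = 0
Overall=0, syndrome position=1 → double-bit error detected (uncorrectable).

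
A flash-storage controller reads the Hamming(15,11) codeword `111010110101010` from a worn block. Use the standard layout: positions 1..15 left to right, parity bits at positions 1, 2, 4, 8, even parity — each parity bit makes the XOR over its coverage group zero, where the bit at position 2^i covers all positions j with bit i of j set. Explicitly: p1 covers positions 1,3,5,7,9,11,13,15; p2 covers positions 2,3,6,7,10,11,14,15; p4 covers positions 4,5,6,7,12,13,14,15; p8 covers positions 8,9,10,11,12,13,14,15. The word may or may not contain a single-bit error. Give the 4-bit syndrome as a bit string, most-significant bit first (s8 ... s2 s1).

s1: b1⊕b3⊕b5⊕b7⊕b9⊕b11⊕b13⊕b15 = 1⊕1⊕1⊕1⊕0⊕0⊕0⊕0 = 0
s2: b2⊕b3⊕b6⊕b7⊕b10⊕b11⊕b14⊕b15 = 1⊕1⊕0⊕1⊕1⊕0⊕1⊕0 = 1
s4: b4⊕b5⊕b6⊕b7⊕b12⊕b13⊕b14⊕b15 = 0⊕1⊕0⊕1⊕1⊕0⊕1⊕0 = 0
s8: b8⊕b9⊕b10⊕b11⊕b12⊕b13⊕b14⊕b15 = 1⊕0⊕1⊕0⊕1⊕0⊕1⊕0 = 0
Syndrome (s8...s1) = 0010 → position 2.

0010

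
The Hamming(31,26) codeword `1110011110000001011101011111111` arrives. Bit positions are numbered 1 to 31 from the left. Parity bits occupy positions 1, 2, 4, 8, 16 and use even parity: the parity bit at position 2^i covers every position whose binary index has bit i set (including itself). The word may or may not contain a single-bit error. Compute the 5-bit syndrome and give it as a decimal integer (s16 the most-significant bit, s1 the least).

19

s1: b1⊕b3⊕b5⊕b7⊕b9⊕b11⊕b13⊕b15⊕b17⊕b19⊕b21⊕b23⊕b25⊕b27⊕b29⊕b31 = 1⊕1⊕0⊕1⊕1⊕0⊕0⊕0⊕0⊕1⊕0⊕0⊕1⊕1⊕1⊕1 = 1
s2: b2⊕b3⊕b6⊕b7⊕b10⊕b11⊕b14⊕b15⊕b18⊕b19⊕b22⊕b23⊕b26⊕b27⊕b30⊕b31 = 1⊕1⊕1⊕1⊕0⊕0⊕0⊕0⊕1⊕1⊕1⊕0⊕1⊕1⊕1⊕1 = 1
s4: b4⊕b5⊕b6⊕b7⊕b12⊕b13⊕b14⊕b15⊕b20⊕b21⊕b22⊕b23⊕b28⊕b29⊕b30⊕b31 = 0⊕0⊕1⊕1⊕0⊕0⊕0⊕0⊕1⊕0⊕1⊕0⊕1⊕1⊕1⊕1 = 0
s8: b8⊕b9⊕b10⊕b11⊕b12⊕b13⊕b14⊕b15⊕b24⊕b25⊕b26⊕b27⊕b28⊕b29⊕b30⊕b31 = 1⊕1⊕0⊕0⊕0⊕0⊕0⊕0⊕1⊕1⊕1⊕1⊕1⊕1⊕1⊕1 = 0
s16: b16⊕b17⊕b18⊕b19⊕b20⊕b21⊕b22⊕b23⊕b24⊕b25⊕b26⊕b27⊕b28⊕b29⊕b30⊕b31 = 1⊕0⊕1⊕1⊕1⊕0⊕1⊕0⊕1⊕1⊕1⊕1⊕1⊕1⊕1⊕1 = 1
Syndrome (s16...s1) = 10011 → position 19.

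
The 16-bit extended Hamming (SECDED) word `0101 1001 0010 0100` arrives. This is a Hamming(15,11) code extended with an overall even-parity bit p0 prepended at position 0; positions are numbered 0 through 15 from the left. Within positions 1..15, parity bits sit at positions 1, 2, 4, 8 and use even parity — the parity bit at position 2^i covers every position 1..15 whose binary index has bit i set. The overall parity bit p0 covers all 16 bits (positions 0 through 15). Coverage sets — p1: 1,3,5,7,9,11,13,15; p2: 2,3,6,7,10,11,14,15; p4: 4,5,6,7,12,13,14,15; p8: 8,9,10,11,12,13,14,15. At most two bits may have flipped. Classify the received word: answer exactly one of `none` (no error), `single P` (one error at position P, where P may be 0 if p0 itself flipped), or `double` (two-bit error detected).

double

s1: b1⊕b3⊕b5⊕b7⊕b9⊕b11⊕b13⊕b15 = 1⊕1⊕0⊕1⊕0⊕0⊕1⊕0 = 0
s2: b2⊕b3⊕b6⊕b7⊕b10⊕b11⊕b14⊕b15 = 0⊕1⊕0⊕1⊕1⊕0⊕0⊕0 = 1
s4: b4⊕b5⊕b6⊕b7⊕b12⊕b13⊕b14⊕b15 = 1⊕0⊕0⊕1⊕0⊕1⊕0⊕0 = 1
s8: b8⊕b9⊕b10⊕b11⊕b12⊕b13⊕b14⊕b15 = 0⊕0⊕1⊕0⊕0⊕1⊕0⊕0 = 0
Syndrome (s8...s1) = 0110 → position 6.
Overall parity (XOR of all 16 bits, including p0): 0⊕1⊕0⊕1⊕1⊕0⊕0⊕1⊕0⊕0⊕1⊕0⊕0⊕1⊕0⊕0 = 0
Overall=0, syndrome position=6 → double-bit error detected (uncorrectable).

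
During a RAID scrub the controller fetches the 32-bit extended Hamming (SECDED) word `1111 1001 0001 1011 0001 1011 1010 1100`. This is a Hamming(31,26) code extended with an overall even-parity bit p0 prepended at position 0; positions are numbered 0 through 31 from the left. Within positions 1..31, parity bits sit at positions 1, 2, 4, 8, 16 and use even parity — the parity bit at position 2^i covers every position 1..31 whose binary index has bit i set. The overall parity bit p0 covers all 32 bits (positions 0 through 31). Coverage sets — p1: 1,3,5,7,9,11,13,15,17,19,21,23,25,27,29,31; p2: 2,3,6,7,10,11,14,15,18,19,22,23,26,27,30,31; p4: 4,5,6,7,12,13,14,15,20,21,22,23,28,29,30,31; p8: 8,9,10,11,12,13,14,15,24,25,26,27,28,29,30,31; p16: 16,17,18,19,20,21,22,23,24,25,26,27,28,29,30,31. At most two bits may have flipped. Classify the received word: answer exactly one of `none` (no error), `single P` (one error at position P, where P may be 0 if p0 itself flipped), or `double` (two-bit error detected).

s1: b1⊕b3⊕b5⊕b7⊕b9⊕b11⊕b13⊕b15⊕b17⊕b19⊕b21⊕b23⊕b25⊕b27⊕b29⊕b31 = 1⊕1⊕0⊕1⊕0⊕1⊕0⊕1⊕0⊕1⊕0⊕1⊕0⊕0⊕1⊕0 = 0
s2: b2⊕b3⊕b6⊕b7⊕b10⊕b11⊕b14⊕b15⊕b18⊕b19⊕b22⊕b23⊕b26⊕b27⊕b30⊕b31 = 1⊕1⊕0⊕1⊕0⊕1⊕1⊕1⊕0⊕1⊕1⊕1⊕1⊕0⊕0⊕0 = 0
s4: b4⊕b5⊕b6⊕b7⊕b12⊕b13⊕b14⊕b15⊕b20⊕b21⊕b22⊕b23⊕b28⊕b29⊕b30⊕b31 = 1⊕0⊕0⊕1⊕1⊕0⊕1⊕1⊕1⊕0⊕1⊕1⊕1⊕1⊕0⊕0 = 0
s8: b8⊕b9⊕b10⊕b11⊕b12⊕b13⊕b14⊕b15⊕b24⊕b25⊕b26⊕b27⊕b28⊕b29⊕b30⊕b31 = 0⊕0⊕0⊕1⊕1⊕0⊕1⊕1⊕1⊕0⊕1⊕0⊕1⊕1⊕0⊕0 = 0
s16: b16⊕b17⊕b18⊕b19⊕b20⊕b21⊕b22⊕b23⊕b24⊕b25⊕b26⊕b27⊕b28⊕b29⊕b30⊕b31 = 0⊕0⊕0⊕1⊕1⊕0⊕1⊕1⊕1⊕0⊕1⊕0⊕1⊕1⊕0⊕0 = 0
Syndrome (s16...s1) = 00000 → position 0 (no error).
Overall parity (XOR of all 32 bits, including p0): 1⊕1⊕1⊕1⊕1⊕0⊕0⊕1⊕0⊕0⊕0⊕1⊕1⊕0⊕1⊕1⊕0⊕0⊕0⊕1⊕1⊕0⊕1⊕1⊕1⊕0⊕1⊕0⊕1⊕1⊕0⊕0 = 0
Overall=0, syndrome position=0 → no error.

none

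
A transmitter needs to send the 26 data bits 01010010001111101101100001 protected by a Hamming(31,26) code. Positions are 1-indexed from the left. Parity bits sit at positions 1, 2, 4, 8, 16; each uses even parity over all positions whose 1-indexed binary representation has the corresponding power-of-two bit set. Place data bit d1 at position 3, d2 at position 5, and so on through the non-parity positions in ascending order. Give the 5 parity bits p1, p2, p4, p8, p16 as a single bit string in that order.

Place data bits at non-power-of-two positions: b3=0, b5=1, b6=0, b7=1, b9=0, b10=0, b11=1, b12=0, b13=0, b14=0, b15=1, b17=1, b18=1, b19=1, b20=1, b21=0, b22=1, b23=1, b24=0, b25=1, b26=1, b27=0, b28=0, b29=0, b30=0, b31=1.
p1 = XOR of data positions {3,5,7,9,11,13,15,17,19,21,23,25,27,29,31} = 0⊕1⊕1⊕0⊕1⊕0⊕1⊕1⊕1⊕0⊕1⊕1⊕0⊕0⊕1 = 1
p2 = XOR of data positions {3,6,7,10,11,14,15,18,19,22,23,26,27,30,31} = 0⊕0⊕1⊕0⊕1⊕0⊕1⊕1⊕1⊕1⊕1⊕1⊕0⊕0⊕1 = 1
p4 = XOR of data positions {5,6,7,12,13,14,15,20,21,22,23,28,29,30,31} = 1⊕0⊕1⊕0⊕0⊕0⊕1⊕1⊕0⊕1⊕1⊕0⊕0⊕0⊕1 = 1
p8 = XOR of data positions {9,10,11,12,13,14,15,24,25,26,27,28,29,30,31} = 0⊕0⊕1⊕0⊕0⊕0⊕1⊕0⊕1⊕1⊕0⊕0⊕0⊕0⊕1 = 1
p16 = XOR of data positions {17,18,19,20,21,22,23,24,25,26,27,28,29,30,31} = 1⊕1⊕1⊕1⊕0⊕1⊕1⊕0⊕1⊕1⊕0⊕0⊕0⊕0⊕1 = 1
Parity bits p1,p2,p4,p8,p16 = 11111

11111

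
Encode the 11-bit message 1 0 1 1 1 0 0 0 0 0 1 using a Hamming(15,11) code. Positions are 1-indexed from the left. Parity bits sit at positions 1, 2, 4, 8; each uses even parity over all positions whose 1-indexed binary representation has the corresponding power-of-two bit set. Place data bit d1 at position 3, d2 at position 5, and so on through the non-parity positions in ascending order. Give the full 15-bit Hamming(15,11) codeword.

Place data bits at non-power-of-two positions: b3=1, b5=0, b6=1, b7=1, b9=1, b10=0, b11=0, b12=0, b13=0, b14=0, b15=1.
p1 = XOR of data positions {3,5,7,9,11,13,15} = 1⊕0⊕1⊕1⊕0⊕0⊕1 = 0
p2 = XOR of data positions {3,6,7,10,11,14,15} = 1⊕1⊕1⊕0⊕0⊕0⊕1 = 0
p4 = XOR of data positions {5,6,7,12,13,14,15} = 0⊕1⊕1⊕0⊕0⊕0⊕1 = 1
p8 = XOR of data positions {9,10,11,12,13,14,15} = 1⊕0⊕0⊕0⊕0⊕0⊕1 = 0
Codeword b1..b15 = 001101101000001

001101101000001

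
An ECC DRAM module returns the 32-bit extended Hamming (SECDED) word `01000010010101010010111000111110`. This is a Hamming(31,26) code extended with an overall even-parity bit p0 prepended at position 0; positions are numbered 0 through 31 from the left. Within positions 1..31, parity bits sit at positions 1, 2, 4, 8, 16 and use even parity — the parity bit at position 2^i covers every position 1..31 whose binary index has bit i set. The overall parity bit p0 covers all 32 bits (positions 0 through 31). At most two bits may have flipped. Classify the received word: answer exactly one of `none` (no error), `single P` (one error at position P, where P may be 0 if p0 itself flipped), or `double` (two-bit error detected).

s1: b1⊕b3⊕b5⊕b7⊕b9⊕b11⊕b13⊕b15⊕b17⊕b19⊕b21⊕b23⊕b25⊕b27⊕b29⊕b31 = 1⊕0⊕0⊕0⊕1⊕1⊕1⊕1⊕0⊕0⊕1⊕0⊕0⊕1⊕1⊕0 = 0
s2: b2⊕b3⊕b6⊕b7⊕b10⊕b11⊕b14⊕b15⊕b18⊕b19⊕b22⊕b23⊕b26⊕b27⊕b30⊕b31 = 0⊕0⊕1⊕0⊕0⊕1⊕0⊕1⊕1⊕0⊕1⊕0⊕1⊕1⊕1⊕0 = 0
s4: b4⊕b5⊕b6⊕b7⊕b12⊕b13⊕b14⊕b15⊕b20⊕b21⊕b22⊕b23⊕b28⊕b29⊕b30⊕b31 = 0⊕0⊕1⊕0⊕0⊕1⊕0⊕1⊕1⊕1⊕1⊕0⊕1⊕1⊕1⊕0 = 1
s8: b8⊕b9⊕b10⊕b11⊕b12⊕b13⊕b14⊕b15⊕b24⊕b25⊕b26⊕b27⊕b28⊕b29⊕b30⊕b31 = 0⊕1⊕0⊕1⊕0⊕1⊕0⊕1⊕0⊕0⊕1⊕1⊕1⊕1⊕1⊕0 = 1
s16: b16⊕b17⊕b18⊕b19⊕b20⊕b21⊕b22⊕b23⊕b24⊕b25⊕b26⊕b27⊕b28⊕b29⊕b30⊕b31 = 0⊕0⊕1⊕0⊕1⊕1⊕1⊕0⊕0⊕0⊕1⊕1⊕1⊕1⊕1⊕0 = 1
Syndrome (s16...s1) = 11100 → position 28.
Overall parity (XOR of all 32 bits, including p0): 0⊕1⊕0⊕0⊕0⊕0⊕1⊕0⊕0⊕1⊕0⊕1⊕0⊕1⊕0⊕1⊕0⊕0⊕1⊕0⊕1⊕1⊕1⊕0⊕0⊕0⊕1⊕1⊕1⊕1⊕1⊕0 = 1
Overall=1, syndrome position=28 → single-bit error at position 28.

single 28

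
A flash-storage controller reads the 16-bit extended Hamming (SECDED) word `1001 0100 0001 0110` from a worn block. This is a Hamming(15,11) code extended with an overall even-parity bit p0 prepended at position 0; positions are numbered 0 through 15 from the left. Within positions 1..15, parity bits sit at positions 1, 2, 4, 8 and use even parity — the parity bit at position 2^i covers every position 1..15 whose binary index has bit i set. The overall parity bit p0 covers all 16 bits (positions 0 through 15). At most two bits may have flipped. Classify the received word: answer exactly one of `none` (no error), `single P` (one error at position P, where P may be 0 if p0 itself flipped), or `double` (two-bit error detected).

double

s1: b1⊕b3⊕b5⊕b7⊕b9⊕b11⊕b13⊕b15 = 0⊕1⊕1⊕0⊕0⊕1⊕1⊕0 = 0
s2: b2⊕b3⊕b6⊕b7⊕b10⊕b11⊕b14⊕b15 = 0⊕1⊕0⊕0⊕0⊕1⊕1⊕0 = 1
s4: b4⊕b5⊕b6⊕b7⊕b12⊕b13⊕b14⊕b15 = 0⊕1⊕0⊕0⊕0⊕1⊕1⊕0 = 1
s8: b8⊕b9⊕b10⊕b11⊕b12⊕b13⊕b14⊕b15 = 0⊕0⊕0⊕1⊕0⊕1⊕1⊕0 = 1
Syndrome (s8...s1) = 1110 → position 14.
Overall parity (XOR of all 16 bits, including p0): 1⊕0⊕0⊕1⊕0⊕1⊕0⊕0⊕0⊕0⊕0⊕1⊕0⊕1⊕1⊕0 = 0
Overall=0, syndrome position=14 → double-bit error detected (uncorrectable).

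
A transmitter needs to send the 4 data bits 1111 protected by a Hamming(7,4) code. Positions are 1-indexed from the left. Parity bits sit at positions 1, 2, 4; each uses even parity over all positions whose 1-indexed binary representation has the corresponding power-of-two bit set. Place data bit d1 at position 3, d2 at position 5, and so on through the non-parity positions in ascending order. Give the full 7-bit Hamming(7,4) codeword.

1111111

Place data bits at non-power-of-two positions: b3=1, b5=1, b6=1, b7=1.
p1 = XOR of data positions {3,5,7} = 1⊕1⊕1 = 1
p2 = XOR of data positions {3,6,7} = 1⊕1⊕1 = 1
p4 = XOR of data positions {5,6,7} = 1⊕1⊕1 = 1
Codeword b1..b7 = 1111111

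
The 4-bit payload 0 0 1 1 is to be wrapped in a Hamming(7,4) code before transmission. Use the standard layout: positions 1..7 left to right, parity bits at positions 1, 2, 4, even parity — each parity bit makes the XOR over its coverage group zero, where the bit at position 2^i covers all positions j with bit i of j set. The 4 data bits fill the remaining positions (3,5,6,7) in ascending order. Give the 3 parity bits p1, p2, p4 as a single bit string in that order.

Place data bits at non-power-of-two positions: b3=0, b5=0, b6=1, b7=1.
p1 = XOR of data positions {3,5,7} = 0⊕0⊕1 = 1
p2 = XOR of data positions {3,6,7} = 0⊕1⊕1 = 0
p4 = XOR of data positions {5,6,7} = 0⊕1⊕1 = 0
Parity bits p1,p2,p4 = 100

100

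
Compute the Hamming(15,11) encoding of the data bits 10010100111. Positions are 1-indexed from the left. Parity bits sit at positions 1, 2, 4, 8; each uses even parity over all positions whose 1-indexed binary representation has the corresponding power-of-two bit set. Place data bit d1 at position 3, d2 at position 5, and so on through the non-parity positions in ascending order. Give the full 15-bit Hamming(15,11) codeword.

011000100100111

Place data bits at non-power-of-two positions: b3=1, b5=0, b6=0, b7=1, b9=0, b10=1, b11=0, b12=0, b13=1, b14=1, b15=1.
p1 = XOR of data positions {3,5,7,9,11,13,15} = 1⊕0⊕1⊕0⊕0⊕1⊕1 = 0
p2 = XOR of data positions {3,6,7,10,11,14,15} = 1⊕0⊕1⊕1⊕0⊕1⊕1 = 1
p4 = XOR of data positions {5,6,7,12,13,14,15} = 0⊕0⊕1⊕0⊕1⊕1⊕1 = 0
p8 = XOR of data positions {9,10,11,12,13,14,15} = 0⊕1⊕0⊕0⊕1⊕1⊕1 = 0
Codeword b1..b15 = 011000100100111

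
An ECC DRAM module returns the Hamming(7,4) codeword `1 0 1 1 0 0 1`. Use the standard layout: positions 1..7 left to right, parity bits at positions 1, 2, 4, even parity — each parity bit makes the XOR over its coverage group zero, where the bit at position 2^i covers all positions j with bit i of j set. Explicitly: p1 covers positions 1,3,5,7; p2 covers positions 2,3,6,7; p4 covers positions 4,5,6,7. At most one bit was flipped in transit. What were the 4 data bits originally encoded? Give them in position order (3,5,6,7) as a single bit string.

s1: b1⊕b3⊕b5⊕b7 = 1⊕1⊕0⊕1 = 1
s2: b2⊕b3⊕b6⊕b7 = 0⊕1⊕0⊕1 = 0
s4: b4⊕b5⊕b6⊕b7 = 1⊕0⊕0⊕1 = 0
Syndrome (s4...s1) = 001 → position 1.
Flip bit 1: corrected codeword = 0011001
Data bits at positions 3,5,6,7: 1001

1001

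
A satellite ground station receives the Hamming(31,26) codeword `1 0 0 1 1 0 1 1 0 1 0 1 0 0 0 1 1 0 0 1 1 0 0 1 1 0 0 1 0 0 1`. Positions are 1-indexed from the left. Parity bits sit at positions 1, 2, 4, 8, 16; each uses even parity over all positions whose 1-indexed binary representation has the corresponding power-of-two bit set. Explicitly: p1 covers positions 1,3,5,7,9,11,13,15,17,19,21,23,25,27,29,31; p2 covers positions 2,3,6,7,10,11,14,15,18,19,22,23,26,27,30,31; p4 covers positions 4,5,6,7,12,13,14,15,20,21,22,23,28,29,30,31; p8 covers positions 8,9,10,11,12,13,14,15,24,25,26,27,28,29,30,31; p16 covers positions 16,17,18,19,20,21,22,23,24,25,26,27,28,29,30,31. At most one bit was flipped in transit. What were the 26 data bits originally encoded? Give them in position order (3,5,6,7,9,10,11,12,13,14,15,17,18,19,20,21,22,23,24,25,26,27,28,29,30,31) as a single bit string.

s1: b1⊕b3⊕b5⊕b7⊕b9⊕b11⊕b13⊕b15⊕b17⊕b19⊕b21⊕b23⊕b25⊕b27⊕b29⊕b31 = 1⊕0⊕1⊕1⊕0⊕0⊕0⊕0⊕1⊕0⊕1⊕0⊕1⊕0⊕0⊕1 = 1
s2: b2⊕b3⊕b6⊕b7⊕b10⊕b11⊕b14⊕b15⊕b18⊕b19⊕b22⊕b23⊕b26⊕b27⊕b30⊕b31 = 0⊕0⊕0⊕1⊕1⊕0⊕0⊕0⊕0⊕0⊕0⊕0⊕0⊕0⊕0⊕1 = 1
s4: b4⊕b5⊕b6⊕b7⊕b12⊕b13⊕b14⊕b15⊕b20⊕b21⊕b22⊕b23⊕b28⊕b29⊕b30⊕b31 = 1⊕1⊕0⊕1⊕1⊕0⊕0⊕0⊕1⊕1⊕0⊕0⊕1⊕0⊕0⊕1 = 0
s8: b8⊕b9⊕b10⊕b11⊕b12⊕b13⊕b14⊕b15⊕b24⊕b25⊕b26⊕b27⊕b28⊕b29⊕b30⊕b31 = 1⊕0⊕1⊕0⊕1⊕0⊕0⊕0⊕1⊕1⊕0⊕0⊕1⊕0⊕0⊕1 = 1
s16: b16⊕b17⊕b18⊕b19⊕b20⊕b21⊕b22⊕b23⊕b24⊕b25⊕b26⊕b27⊕b28⊕b29⊕b30⊕b31 = 1⊕1⊕0⊕0⊕1⊕1⊕0⊕0⊕1⊕1⊕0⊕0⊕1⊕0⊕0⊕1 = 0
Syndrome (s16...s1) = 01011 → position 11.
Flip bit 11: corrected codeword = 1001101101110001100110011001001
Data bits at positions 3,5,6,7,9,10,11,12,13,14,15,17,18,19,20,21,22,23,24,25,26,27,28,29,30,31: 01010111000100110011001001

01010111000100110011001001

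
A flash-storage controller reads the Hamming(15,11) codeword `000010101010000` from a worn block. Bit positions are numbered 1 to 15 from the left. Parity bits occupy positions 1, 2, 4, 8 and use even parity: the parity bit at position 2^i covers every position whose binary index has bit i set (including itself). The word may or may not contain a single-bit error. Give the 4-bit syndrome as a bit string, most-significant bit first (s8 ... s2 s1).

0000

s1: b1⊕b3⊕b5⊕b7⊕b9⊕b11⊕b13⊕b15 = 0⊕0⊕1⊕1⊕1⊕1⊕0⊕0 = 0
s2: b2⊕b3⊕b6⊕b7⊕b10⊕b11⊕b14⊕b15 = 0⊕0⊕0⊕1⊕0⊕1⊕0⊕0 = 0
s4: b4⊕b5⊕b6⊕b7⊕b12⊕b13⊕b14⊕b15 = 0⊕1⊕0⊕1⊕0⊕0⊕0⊕0 = 0
s8: b8⊕b9⊕b10⊕b11⊕b12⊕b13⊕b14⊕b15 = 0⊕1⊕0⊕1⊕0⊕0⊕0⊕0 = 0
Syndrome (s8...s1) = 0000 → position 0 (no error).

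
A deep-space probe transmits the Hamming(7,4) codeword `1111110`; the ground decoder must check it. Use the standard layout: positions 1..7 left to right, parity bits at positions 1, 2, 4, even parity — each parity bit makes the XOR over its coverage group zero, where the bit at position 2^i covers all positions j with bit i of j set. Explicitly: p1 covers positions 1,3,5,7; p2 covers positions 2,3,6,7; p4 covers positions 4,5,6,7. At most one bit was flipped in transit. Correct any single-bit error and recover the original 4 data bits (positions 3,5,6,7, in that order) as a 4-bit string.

1111

s1: b1⊕b3⊕b5⊕b7 = 1⊕1⊕1⊕0 = 1
s2: b2⊕b3⊕b6⊕b7 = 1⊕1⊕1⊕0 = 1
s4: b4⊕b5⊕b6⊕b7 = 1⊕1⊕1⊕0 = 1
Syndrome (s4...s1) = 111 → position 7.
Flip bit 7: corrected codeword = 1111111
Data bits at positions 3,5,6,7: 1111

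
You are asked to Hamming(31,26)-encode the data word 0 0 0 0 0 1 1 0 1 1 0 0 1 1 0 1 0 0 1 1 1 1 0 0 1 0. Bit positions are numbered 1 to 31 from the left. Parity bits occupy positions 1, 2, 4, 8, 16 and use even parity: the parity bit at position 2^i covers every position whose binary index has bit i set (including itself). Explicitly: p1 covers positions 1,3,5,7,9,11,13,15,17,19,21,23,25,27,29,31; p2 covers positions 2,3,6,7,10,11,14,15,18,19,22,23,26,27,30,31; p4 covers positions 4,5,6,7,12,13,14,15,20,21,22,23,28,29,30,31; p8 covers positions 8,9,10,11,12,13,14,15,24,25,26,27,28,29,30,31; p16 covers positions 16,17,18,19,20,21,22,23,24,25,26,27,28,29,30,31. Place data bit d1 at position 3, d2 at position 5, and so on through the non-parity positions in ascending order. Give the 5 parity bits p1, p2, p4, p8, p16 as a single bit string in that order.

Place data bits at non-power-of-two positions: b3=0, b5=0, b6=0, b7=0, b9=0, b10=1, b11=1, b12=0, b13=1, b14=1, b15=0, b17=0, b18=1, b19=1, b20=0, b21=1, b22=0, b23=0, b24=1, b25=1, b26=1, b27=1, b28=0, b29=0, b30=1, b31=0.
p1 = XOR of data positions {3,5,7,9,11,13,15,17,19,21,23,25,27,29,31} = 0⊕0⊕0⊕0⊕1⊕1⊕0⊕0⊕1⊕1⊕0⊕1⊕1⊕0⊕0 = 0
p2 = XOR of data positions {3,6,7,10,11,14,15,18,19,22,23,26,27,30,31} = 0⊕0⊕0⊕1⊕1⊕1⊕0⊕1⊕1⊕0⊕0⊕1⊕1⊕1⊕0 = 0
p4 = XOR of data positions {5,6,7,12,13,14,15,20,21,22,23,28,29,30,31} = 0⊕0⊕0⊕0⊕1⊕1⊕0⊕0⊕1⊕0⊕0⊕0⊕0⊕1⊕0 = 0
p8 = XOR of data positions {9,10,11,12,13,14,15,24,25,26,27,28,29,30,31} = 0⊕1⊕1⊕0⊕1⊕1⊕0⊕1⊕1⊕1⊕1⊕0⊕0⊕1⊕0 = 1
p16 = XOR of data positions {17,18,19,20,21,22,23,24,25,26,27,28,29,30,31} = 0⊕1⊕1⊕0⊕1⊕0⊕0⊕1⊕1⊕1⊕1⊕0⊕0⊕1⊕0 = 0
Parity bits p1,p2,p4,p8,p16 = 00010

00010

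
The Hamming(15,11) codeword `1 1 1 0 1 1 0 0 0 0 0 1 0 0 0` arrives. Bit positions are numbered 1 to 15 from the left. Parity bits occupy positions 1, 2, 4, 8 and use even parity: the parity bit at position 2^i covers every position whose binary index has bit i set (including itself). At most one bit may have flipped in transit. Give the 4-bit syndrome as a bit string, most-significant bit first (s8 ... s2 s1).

1111

s1: b1⊕b3⊕b5⊕b7⊕b9⊕b11⊕b13⊕b15 = 1⊕1⊕1⊕0⊕0⊕0⊕0⊕0 = 1
s2: b2⊕b3⊕b6⊕b7⊕b10⊕b11⊕b14⊕b15 = 1⊕1⊕1⊕0⊕0⊕0⊕0⊕0 = 1
s4: b4⊕b5⊕b6⊕b7⊕b12⊕b13⊕b14⊕b15 = 0⊕1⊕1⊕0⊕1⊕0⊕0⊕0 = 1
s8: b8⊕b9⊕b10⊕b11⊕b12⊕b13⊕b14⊕b15 = 0⊕0⊕0⊕0⊕1⊕0⊕0⊕0 = 1
Syndrome (s8...s1) = 1111 → position 15.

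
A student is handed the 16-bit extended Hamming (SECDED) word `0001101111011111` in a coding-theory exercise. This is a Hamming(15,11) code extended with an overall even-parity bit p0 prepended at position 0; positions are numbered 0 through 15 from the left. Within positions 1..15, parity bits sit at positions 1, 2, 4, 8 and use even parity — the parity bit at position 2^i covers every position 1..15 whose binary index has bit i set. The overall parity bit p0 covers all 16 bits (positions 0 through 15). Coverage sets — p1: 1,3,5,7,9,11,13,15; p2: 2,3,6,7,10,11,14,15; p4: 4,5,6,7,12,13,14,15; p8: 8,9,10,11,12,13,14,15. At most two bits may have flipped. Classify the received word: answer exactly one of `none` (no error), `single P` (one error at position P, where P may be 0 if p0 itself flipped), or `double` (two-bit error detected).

single 12

s1: b1⊕b3⊕b5⊕b7⊕b9⊕b11⊕b13⊕b15 = 0⊕1⊕0⊕1⊕1⊕1⊕1⊕1 = 0
s2: b2⊕b3⊕b6⊕b7⊕b10⊕b11⊕b14⊕b15 = 0⊕1⊕1⊕1⊕0⊕1⊕1⊕1 = 0
s4: b4⊕b5⊕b6⊕b7⊕b12⊕b13⊕b14⊕b15 = 1⊕0⊕1⊕1⊕1⊕1⊕1⊕1 = 1
s8: b8⊕b9⊕b10⊕b11⊕b12⊕b13⊕b14⊕b15 = 1⊕1⊕0⊕1⊕1⊕1⊕1⊕1 = 1
Syndrome (s8...s1) = 1100 → position 12.
Overall parity (XOR of all 16 bits, including p0): 0⊕0⊕0⊕1⊕1⊕0⊕1⊕1⊕1⊕1⊕0⊕1⊕1⊕1⊕1⊕1 = 1
Overall=1, syndrome position=12 → single-bit error at position 12.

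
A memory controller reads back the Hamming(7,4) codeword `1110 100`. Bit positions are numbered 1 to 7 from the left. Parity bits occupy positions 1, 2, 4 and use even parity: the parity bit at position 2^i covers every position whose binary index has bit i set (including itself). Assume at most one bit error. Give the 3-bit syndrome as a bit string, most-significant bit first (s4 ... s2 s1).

s1: b1⊕b3⊕b5⊕b7 = 1⊕1⊕1⊕0 = 1
s2: b2⊕b3⊕b6⊕b7 = 1⊕1⊕0⊕0 = 0
s4: b4⊕b5⊕b6⊕b7 = 0⊕1⊕0⊕0 = 1
Syndrome (s4...s1) = 101 → position 5.

101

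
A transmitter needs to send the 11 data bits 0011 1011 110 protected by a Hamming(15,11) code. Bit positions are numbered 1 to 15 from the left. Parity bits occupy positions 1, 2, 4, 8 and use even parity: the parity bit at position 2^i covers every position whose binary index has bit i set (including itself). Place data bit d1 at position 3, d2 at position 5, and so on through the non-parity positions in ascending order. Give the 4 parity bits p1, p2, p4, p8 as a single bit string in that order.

0011

Place data bits at non-power-of-two positions: b3=0, b5=0, b6=1, b7=1, b9=1, b10=0, b11=1, b12=1, b13=1, b14=1, b15=0.
p1 = XOR of data positions {3,5,7,9,11,13,15} = 0⊕0⊕1⊕1⊕1⊕1⊕0 = 0
p2 = XOR of data positions {3,6,7,10,11,14,15} = 0⊕1⊕1⊕0⊕1⊕1⊕0 = 0
p4 = XOR of data positions {5,6,7,12,13,14,15} = 0⊕1⊕1⊕1⊕1⊕1⊕0 = 1
p8 = XOR of data positions {9,10,11,12,13,14,15} = 1⊕0⊕1⊕1⊕1⊕1⊕0 = 1
Parity bits p1,p2,p4,p8 = 0011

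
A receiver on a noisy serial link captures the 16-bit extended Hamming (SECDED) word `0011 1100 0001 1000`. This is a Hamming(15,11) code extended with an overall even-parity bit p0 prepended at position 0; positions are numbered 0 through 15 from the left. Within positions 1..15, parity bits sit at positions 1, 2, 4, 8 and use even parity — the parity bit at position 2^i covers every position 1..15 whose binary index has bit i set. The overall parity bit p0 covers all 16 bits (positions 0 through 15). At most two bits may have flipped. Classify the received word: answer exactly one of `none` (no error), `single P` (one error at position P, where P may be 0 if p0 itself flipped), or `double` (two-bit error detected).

s1: b1⊕b3⊕b5⊕b7⊕b9⊕b11⊕b13⊕b15 = 0⊕1⊕1⊕0⊕0⊕1⊕0⊕0 = 1
s2: b2⊕b3⊕b6⊕b7⊕b10⊕b11⊕b14⊕b15 = 1⊕1⊕0⊕0⊕0⊕1⊕0⊕0 = 1
s4: b4⊕b5⊕b6⊕b7⊕b12⊕b13⊕b14⊕b15 = 1⊕1⊕0⊕0⊕1⊕0⊕0⊕0 = 1
s8: b8⊕b9⊕b10⊕b11⊕b12⊕b13⊕b14⊕b15 = 0⊕0⊕0⊕1⊕1⊕0⊕0⊕0 = 0
Syndrome (s8...s1) = 0111 → position 7.
Overall parity (XOR of all 16 bits, including p0): 0⊕0⊕1⊕1⊕1⊕1⊕0⊕0⊕0⊕0⊕0⊕1⊕1⊕0⊕0⊕0 = 0
Overall=0, syndrome position=7 → double-bit error detected (uncorrectable).

double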